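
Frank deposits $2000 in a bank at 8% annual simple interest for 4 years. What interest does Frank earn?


Use the formula I = P x R x T / 100
P x R x T = 2000 x 8 x 4 = 64000
I = 64000 / 100 = $640

$640


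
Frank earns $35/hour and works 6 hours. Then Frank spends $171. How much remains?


Calculate earnings:
6 x $35 = $210
Subtract spending:
$210 - $171 = $39

$39


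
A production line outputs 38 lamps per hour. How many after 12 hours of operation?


Production rate: 38 lamps per hour
Time: 12 hours
Total: 38 x 12 = 456 lamps

456 lamps


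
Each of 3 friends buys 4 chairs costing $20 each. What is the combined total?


Cost per person:
4 x $20 = $80
Group total:
3 x $80 = $240

$240


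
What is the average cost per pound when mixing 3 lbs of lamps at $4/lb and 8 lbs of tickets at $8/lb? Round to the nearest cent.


Cost of lamps:
3 x $4 = $12
Cost of tickets:
8 x $8 = $64
Total cost: $12 + $64 = $76
Total weight: 11 lbs
Average: $76 / 11 = $6.9090... ≈ $6.91/lb

$6.91/lb


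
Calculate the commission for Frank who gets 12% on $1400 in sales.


Convert rate to decimal:
12% = 0.12
Multiply by sales:
$1400 x 0.12 = $168

$168


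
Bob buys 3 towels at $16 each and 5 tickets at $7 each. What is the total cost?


Cost of towels:
3 x $16 = $48
Cost of tickets:
5 x $7 = $35
Add both:
$48 + $35 = $83

$83


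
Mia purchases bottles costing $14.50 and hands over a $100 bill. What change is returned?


Start with the amount paid:
$100
Subtract the price:
$100 - $14.50 = $85.50

$85.50


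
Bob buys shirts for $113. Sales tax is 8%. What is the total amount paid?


Calculate the tax:
8% of $113 = $9.04
Add tax to price:
$113 + $9.04 = $122.04

$122.04


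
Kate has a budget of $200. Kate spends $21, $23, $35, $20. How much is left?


Add up expenses:
$21 + $23 + $35 + $20 = $99
Subtract from budget:
$200 - $99 = $101

$101


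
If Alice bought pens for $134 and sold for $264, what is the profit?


Selling price = $264
Cost price = $134
Profit = selling price - cost price:
Profit = $264 - $134 = $130

$130


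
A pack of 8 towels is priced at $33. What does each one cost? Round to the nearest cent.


Total cost: $33
Number of items: 8
Unit price: $33 / 8 = $4.125 ≈ $4.13

$4.13


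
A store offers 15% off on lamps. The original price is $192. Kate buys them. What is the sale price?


Calculate the discount amount:
15% of $192 = $28.80
Subtract from original:
$192 - $28.80 = $163.20

$163.20


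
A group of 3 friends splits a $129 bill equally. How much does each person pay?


Total bill: $129
Number of people: 3
Each pays: $129 / 3 = $43

$43


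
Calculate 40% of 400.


Convert percentage to decimal:
40% = 0.4
Multiply:
400 x 0.4 = 160

160


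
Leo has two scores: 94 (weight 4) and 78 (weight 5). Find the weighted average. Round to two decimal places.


Weighted sum:
4 x 94 + 5 x 78 = 766
Total weight:
4 + 5 = 9
Weighted average:
766 / 9 = 85.1111... ≈ 85.11

85.11


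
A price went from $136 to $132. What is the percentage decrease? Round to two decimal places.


Find the absolute change:
|132 - 136| = 4
Divide by original and multiply by 100:
4 / 136 x 100 = 2.9411...% ≈ 2.94%

2.94%


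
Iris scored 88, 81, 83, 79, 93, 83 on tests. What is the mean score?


Add the scores:
88 + 81 + 83 + 79 + 93 + 83 = 507
Divide by the number of tests:
507 / 6 = 84.5

84.5


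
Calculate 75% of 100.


Convert percentage to decimal:
75% = 0.75
Multiply:
100 x 0.75 = 75

75


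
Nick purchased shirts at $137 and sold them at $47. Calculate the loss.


Selling price = $47
Cost price = $137
Loss = cost price - selling price:
Loss = $137 - $47 = $90

$90


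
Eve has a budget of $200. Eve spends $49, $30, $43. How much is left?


Add up expenses:
$49 + $30 + $43 = $122
Subtract from budget:
$200 - $122 = $78

$78


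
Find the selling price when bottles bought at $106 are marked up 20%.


Calculate the markup amount:
20% of $106 = $21.20
Add to cost:
$106 + $21.20 = $127.20

$127.20


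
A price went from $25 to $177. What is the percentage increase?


Find the absolute change:
|177 - 25| = 152
Divide by original and multiply by 100:
152 / 25 x 100 = 608%

608%


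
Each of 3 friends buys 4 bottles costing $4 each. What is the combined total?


Cost per person:
4 x $4 = $16
Group total:
3 x $16 = $48

$48


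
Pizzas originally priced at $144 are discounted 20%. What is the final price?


Calculate the discount amount:
20% of $144 = $28.80
Subtract from original:
$144 - $28.80 = $115.20

$115.20


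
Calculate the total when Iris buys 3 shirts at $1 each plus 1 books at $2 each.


Cost of shirts:
3 x $1 = $3
Cost of books:
1 x $2 = $2
Add both:
$3 + $2 = $5

$5


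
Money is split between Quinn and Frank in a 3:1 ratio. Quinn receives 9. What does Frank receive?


Find the multiplier:
9 / 3 = 3
Apply to Frank's share:
1 x 3 = 3

3


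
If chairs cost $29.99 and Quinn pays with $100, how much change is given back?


Start with the amount paid:
$100
Subtract the price:
$100 - $29.99 = $70.01

$70.01


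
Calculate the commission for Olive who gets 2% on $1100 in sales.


Convert rate to decimal:
2% = 0.02
Multiply by sales:
$1100 x 0.02 = $22

$22


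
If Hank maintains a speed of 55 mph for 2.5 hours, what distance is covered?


Use the formula: distance = speed x time
Speed = 55 mph, Time = 2.5 hours
55 x 2.5 = 137.5 miles

137.5 miles


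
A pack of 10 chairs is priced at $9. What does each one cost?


Total cost: $9
Number of items: 10
Unit price: $9 / 10 = $0.90

$0.90


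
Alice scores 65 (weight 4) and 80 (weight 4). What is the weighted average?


Weighted sum:
4 x 65 + 4 x 80 = 580
Total weight:
4 + 4 = 8
Weighted average:
580 / 8 = 72.5

72.5


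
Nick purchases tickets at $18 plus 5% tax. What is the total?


Calculate the tax:
5% of $18 = $0.90
Add tax to price:
$18 + $0.90 = $18.90

$18.90


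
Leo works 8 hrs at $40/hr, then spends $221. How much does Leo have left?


Calculate earnings:
8 x $40 = $320
Subtract spending:
$320 - $221 = $99

$99


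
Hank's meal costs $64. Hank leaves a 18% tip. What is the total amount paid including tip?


Calculate the tip:
18% of $64 = $11.52
Add tip to meal cost:
$64 + $11.52 = $75.52

$75.52


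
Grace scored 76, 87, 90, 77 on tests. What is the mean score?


Add the scores:
76 + 87 + 90 + 77 = 330
Divide by the number of tests:
330 / 4 = 82.5

82.5


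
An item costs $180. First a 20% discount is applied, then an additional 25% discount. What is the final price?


First discount:
20% of $180 = $36
Price after first discount:
$180 - $36 = $144
Second discount:
25% of $144 = $36
Final price:
$144 - $36 = $108

$108


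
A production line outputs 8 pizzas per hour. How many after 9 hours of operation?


Production rate: 8 pizzas per hour
Time: 9 hours
Total: 8 x 9 = 72 pizzas

72 pizzas


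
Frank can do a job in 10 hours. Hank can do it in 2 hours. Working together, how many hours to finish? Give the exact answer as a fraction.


Frank's rate: 1/10 of the job per hour
Hank's rate: 1/2 of the job per hour
Combined rate: 1/10 + 1/2 = 3/5 per hour
Time = 1 / (3/5) = 5/3 hours (≈ 1.67 hours)

5/3 hours


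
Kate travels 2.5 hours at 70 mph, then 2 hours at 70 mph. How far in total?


Leg 1 distance:
70 x 2.5 = 175 miles
Leg 2 distance:
70 x 2 = 140 miles
Total distance:
175 + 140 = 315 miles

315 miles


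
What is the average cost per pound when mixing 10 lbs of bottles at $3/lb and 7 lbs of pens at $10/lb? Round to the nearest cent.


Cost of bottles:
10 x $3 = $30
Cost of pens:
7 x $10 = $70
Total cost: $30 + $70 = $100
Total weight: 17 lbs
Average: $100 / 17 = $5.8823... ≈ $5.88/lb

$5.88/lb


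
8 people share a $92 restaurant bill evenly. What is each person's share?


Total bill: $92
Number of people: 8
Each pays: $92 / 8 = $11.50

$11.50


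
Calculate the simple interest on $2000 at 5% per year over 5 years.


Use the formula I = P x R x T / 100
P x R x T = 2000 x 5 x 5 = 50000
I = 50000 / 100 = $500

$500


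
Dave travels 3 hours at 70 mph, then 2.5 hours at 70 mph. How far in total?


Leg 1 distance:
70 x 3 = 210 miles
Leg 2 distance:
70 x 2.5 = 175 miles
Total distance:
210 + 175 = 385 miles

385 miles


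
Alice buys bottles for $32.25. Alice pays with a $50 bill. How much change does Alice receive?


Start with the amount paid:
$50
Subtract the price:
$50 - $32.25 = $17.75

$17.75


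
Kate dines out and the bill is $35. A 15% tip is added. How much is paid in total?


Calculate the tip:
15% of $35 = $5.25
Add tip to meal cost:
$35 + $5.25 = $40.25

$40.25


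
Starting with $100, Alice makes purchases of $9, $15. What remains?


Add up expenses:
$9 + $15 = $24
Subtract from budget:
$100 - $24 = $76

$76


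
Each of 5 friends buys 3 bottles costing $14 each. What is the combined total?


Cost per person:
3 x $14 = $42
Group total:
5 x $42 = $210

$210


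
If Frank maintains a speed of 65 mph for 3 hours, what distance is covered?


Use the formula: distance = speed x time
Speed = 65 mph, Time = 3 hours
65 x 3 = 195 miles

195 miles


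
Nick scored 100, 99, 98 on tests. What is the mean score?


Add the scores:
100 + 99 + 98 = 297
Divide by the number of tests:
297 / 3 = 99

99


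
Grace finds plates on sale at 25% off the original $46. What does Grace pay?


Calculate the discount amount:
25% of $46 = $11.50
Subtract from original:
$46 - $11.50 = $34.50

$34.50


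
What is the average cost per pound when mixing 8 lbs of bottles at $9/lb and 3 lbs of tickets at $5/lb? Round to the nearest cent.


Cost of bottles:
8 x $9 = $72
Cost of tickets:
3 x $5 = $15
Total cost: $72 + $15 = $87
Total weight: 11 lbs
Average: $87 / 11 = $7.9090... ≈ $7.91/lb

$7.91/lb


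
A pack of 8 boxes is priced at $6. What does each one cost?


Total cost: $6
Number of items: 8
Unit price: $6 / 8 = $0.75

$0.75


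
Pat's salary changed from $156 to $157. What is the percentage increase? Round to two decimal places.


Find the absolute change:
|157 - 156| = 1
Divide by original and multiply by 100:
1 / 156 x 100 = 0.6410...% ≈ 0.64%

0.64%


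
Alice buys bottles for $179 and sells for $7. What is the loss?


Selling price = $7
Cost price = $179
Loss = cost price - selling price:
Loss = $179 - $7 = $172

$172


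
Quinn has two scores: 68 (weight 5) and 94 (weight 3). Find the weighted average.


Weighted sum:
5 x 68 + 3 x 94 = 622
Total weight:
5 + 3 = 8
Weighted average:
622 / 8 = 77.75

77.75


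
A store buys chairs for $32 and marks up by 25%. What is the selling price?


Calculate the markup amount:
25% of $32 = $8
Add to cost:
$32 + $8 = $40

$40


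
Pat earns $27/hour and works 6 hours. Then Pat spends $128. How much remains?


Calculate earnings:
6 x $27 = $162
Subtract spending:
$162 - $128 = $34

$34


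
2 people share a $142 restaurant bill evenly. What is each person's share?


Total bill: $142
Number of people: 2
Each pays: $142 / 2 = $71

$71


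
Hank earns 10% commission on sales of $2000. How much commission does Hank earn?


Convert rate to decimal:
10% = 0.1
Multiply by sales:
$2000 x 0.1 = $200

$200


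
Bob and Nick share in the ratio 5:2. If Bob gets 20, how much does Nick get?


Find the multiplier:
20 / 5 = 4
Apply to Nick's share:
2 x 4 = 8

8


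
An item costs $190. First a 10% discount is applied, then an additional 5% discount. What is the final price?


First discount:
10% of $190 = $19
Price after first discount:
$190 - $19 = $171
Second discount:
5% of $171 = $8.55
Final price:
$171 - $8.55 = $162.45

$162.45


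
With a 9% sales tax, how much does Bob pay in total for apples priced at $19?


Calculate the tax:
9% of $19 = $1.71
Add tax to price:
$19 + $1.71 = $20.71

$20.71


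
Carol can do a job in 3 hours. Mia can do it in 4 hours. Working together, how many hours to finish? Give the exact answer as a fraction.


Carol's rate: 1/3 of the job per hour
Mia's rate: 1/4 of the job per hour
Combined rate: 1/3 + 1/4 = 7/12 per hour
Time = 1 / (7/12) = 12/7 hours (≈ 1.71 hours)

12/7 hours


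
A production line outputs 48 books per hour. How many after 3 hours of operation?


Production rate: 48 books per hour
Time: 3 hours
Total: 48 x 3 = 144 books

144 books


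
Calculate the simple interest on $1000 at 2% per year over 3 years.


Use the formula I = P x R x T / 100
P x R x T = 1000 x 2 x 3 = 6000
I = 6000 / 100 = $60

$60


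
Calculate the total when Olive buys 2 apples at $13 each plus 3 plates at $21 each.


Cost of apples:
2 x $13 = $26
Cost of plates:
3 x $21 = $63
Add both:
$26 + $63 = $89

$89


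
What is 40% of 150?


Convert percentage to decimal:
40% = 0.4
Multiply:
150 x 0.4 = 60

60


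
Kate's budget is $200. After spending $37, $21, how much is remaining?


Add up expenses:
$37 + $21 = $58
Subtract from budget:
$200 - $58 = $142

$142


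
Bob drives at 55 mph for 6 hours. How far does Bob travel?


Use the formula: distance = speed x time
Speed = 55 mph, Time = 6 hours
55 x 6 = 330 miles

330 miles


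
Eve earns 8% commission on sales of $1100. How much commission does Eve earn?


Convert rate to decimal:
8% = 0.08
Multiply by sales:
$1100 x 0.08 = $88

$88


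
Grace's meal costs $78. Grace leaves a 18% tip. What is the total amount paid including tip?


Calculate the tip:
18% of $78 = $14.04
Add tip to meal cost:
$78 + $14.04 = $92.04

$92.04


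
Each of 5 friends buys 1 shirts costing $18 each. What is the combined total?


Cost per person:
1 x $18 = $18
Group total:
5 x $18 = $90

$90


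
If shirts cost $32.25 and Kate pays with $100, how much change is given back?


Start with the amount paid:
$100
Subtract the price:
$100 - $32.25 = $67.75

$67.75


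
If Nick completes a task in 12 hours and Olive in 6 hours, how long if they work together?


Nick's rate: 1/12 of the job per hour
Olive's rate: 1/6 of the job per hour
Combined rate: 1/12 + 1/6 = 1/4 per hour
Time = 1 / (1/4) = 4 hours

4 hours


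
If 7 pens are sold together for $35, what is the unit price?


Total cost: $35
Number of items: 7
Unit price: $35 / 7 = $5

$5


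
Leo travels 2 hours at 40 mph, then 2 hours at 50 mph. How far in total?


Leg 1 distance:
40 x 2 = 80 miles
Leg 2 distance:
50 x 2 = 100 miles
Total distance:
80 + 100 = 180 miles

180 miles


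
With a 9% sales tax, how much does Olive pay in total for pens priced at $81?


Calculate the tax:
9% of $81 = $7.29
Add tax to price:
$81 + $7.29 = $88.29

$88.29


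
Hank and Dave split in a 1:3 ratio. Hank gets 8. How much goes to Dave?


Find the multiplier:
8 / 1 = 8
Apply to Dave's share:
3 x 8 = 24

24


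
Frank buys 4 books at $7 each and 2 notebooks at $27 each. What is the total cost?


Cost of books:
4 x $7 = $28
Cost of notebooks:
2 x $27 = $54
Add both:
$28 + $54 = $82

$82


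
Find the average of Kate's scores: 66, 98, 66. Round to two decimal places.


Add the scores:
66 + 98 + 66 = 230
Divide by the number of tests:
230 / 3 = 76.6666... ≈ 76.67

76.67


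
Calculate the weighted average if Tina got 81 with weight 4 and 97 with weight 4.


Weighted sum:
4 x 81 + 4 x 97 = 712
Total weight:
4 + 4 = 8
Weighted average:
712 / 8 = 89

89


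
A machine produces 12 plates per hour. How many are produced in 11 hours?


Production rate: 12 plates per hour
Time: 11 hours
Total: 12 x 11 = 132 plates

132 plates


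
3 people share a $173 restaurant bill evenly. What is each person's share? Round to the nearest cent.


Total bill: $173
Number of people: 3
Each pays: $173 / 3 = $57.6666... ≈ $57.67

$57.67


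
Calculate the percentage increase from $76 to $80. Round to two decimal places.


Find the absolute change:
|80 - 76| = 4
Divide by original and multiply by 100:
4 / 76 x 100 = 5.2631...% ≈ 5.26%

5.26%


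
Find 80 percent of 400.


Convert percentage to decimal:
80% = 0.8
Multiply:
400 x 0.8 = 320

320


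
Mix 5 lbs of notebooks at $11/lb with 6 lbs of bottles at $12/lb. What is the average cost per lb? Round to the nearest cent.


Cost of notebooks:
5 x $11 = $55
Cost of bottles:
6 x $12 = $72
Total cost: $55 + $72 = $127
Total weight: 11 lbs
Average: $127 / 11 = $11.5454... ≈ $11.55/lb

$11.55/lb


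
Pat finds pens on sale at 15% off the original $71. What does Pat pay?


Calculate the discount amount:
15% of $71 = $10.65
Subtract from original:
$71 - $10.65 = $60.35

$60.35


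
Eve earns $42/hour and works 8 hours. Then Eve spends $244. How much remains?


Calculate earnings:
8 x $42 = $336
Subtract spending:
$336 - $244 = $92

$92


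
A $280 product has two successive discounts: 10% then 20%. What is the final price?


First discount:
10% of $280 = $28
Price after first discount:
$280 - $28 = $252
Second discount:
20% of $252 = $50.40
Final price:
$252 - $50.40 = $201.60

$201.60


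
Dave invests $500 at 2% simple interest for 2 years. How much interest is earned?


Use the formula I = P x R x T / 100
P x R x T = 500 x 2 x 2 = 2000
I = 2000 / 100 = $20

$20


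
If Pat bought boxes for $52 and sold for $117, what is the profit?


Selling price = $117
Cost price = $52
Profit = selling price - cost price:
Profit = $117 - $52 = $65

$65


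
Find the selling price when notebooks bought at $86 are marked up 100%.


Calculate the markup amount:
100% of $86 = $86
Add to cost:
$86 + $86 = $172

$172


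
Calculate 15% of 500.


Convert percentage to decimal:
15% = 0.15
Multiply:
500 x 0.15 = 75

75


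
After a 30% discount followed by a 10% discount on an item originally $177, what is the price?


First discount:
30% of $177 = $53.10
Price after first discount:
$177 - $53.10 = $123.90
Second discount:
10% of $123.90 = $12.39
Final price:
$123.90 - $12.39 = $111.51

$111.51


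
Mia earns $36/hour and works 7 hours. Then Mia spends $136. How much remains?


Calculate earnings:
7 x $36 = $252
Subtract spending:
$252 - $136 = $116

$116


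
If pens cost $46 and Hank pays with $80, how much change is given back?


Start with the amount paid:
$80
Subtract the price:
$80 - $46 = $34

$34


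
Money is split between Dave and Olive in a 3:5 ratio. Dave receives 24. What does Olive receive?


Find the multiplier:
24 / 3 = 8
Apply to Olive's share:
5 x 8 = 40

40


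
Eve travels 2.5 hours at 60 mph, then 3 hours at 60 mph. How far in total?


Leg 1 distance:
60 x 2.5 = 150 miles
Leg 2 distance:
60 x 3 = 180 miles
Total distance:
150 + 180 = 330 miles

330 miles


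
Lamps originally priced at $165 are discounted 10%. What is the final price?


Calculate the discount amount:
10% of $165 = $16.50
Subtract from original:
$165 - $16.50 = $148.50

$148.50


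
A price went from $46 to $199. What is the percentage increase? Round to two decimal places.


Find the absolute change:
|199 - 46| = 153
Divide by original and multiply by 100:
153 / 46 x 100 = 332.6086...% ≈ 332.61%

332.61%


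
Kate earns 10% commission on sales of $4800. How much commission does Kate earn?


Convert rate to decimal:
10% = 0.1
Multiply by sales:
$4800 x 0.1 = $480

$480


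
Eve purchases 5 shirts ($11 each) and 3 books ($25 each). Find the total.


Cost of shirts:
5 x $11 = $55
Cost of books:
3 x $25 = $75
Add both:
$55 + $75 = $130

$130


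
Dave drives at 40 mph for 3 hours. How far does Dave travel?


Use the formula: distance = speed x time
Speed = 40 mph, Time = 3 hours
40 x 3 = 120 miles

120 miles


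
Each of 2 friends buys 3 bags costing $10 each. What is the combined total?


Cost per person:
3 x $10 = $30
Group total:
2 x $30 = $60

$60


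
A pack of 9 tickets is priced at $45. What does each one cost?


Total cost: $45
Number of items: 9
Unit price: $45 / 9 = $5

$5


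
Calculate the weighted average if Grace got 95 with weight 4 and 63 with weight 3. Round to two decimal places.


Weighted sum:
4 x 95 + 3 x 63 = 569
Total weight:
4 + 3 = 7
Weighted average:
569 / 7 = 81.2857... ≈ 81.29

81.29


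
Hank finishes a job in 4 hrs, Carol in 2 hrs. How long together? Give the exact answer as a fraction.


Hank's rate: 1/4 of the job per hour
Carol's rate: 1/2 of the job per hour
Combined rate: 1/4 + 1/2 = 3/4 per hour
Time = 1 / (3/4) = 4/3 hours (≈ 1.33 hours)

4/3 hours


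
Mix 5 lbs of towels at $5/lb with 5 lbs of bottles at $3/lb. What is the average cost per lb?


Cost of towels:
5 x $5 = $25
Cost of bottles:
5 x $3 = $15
Total cost: $25 + $15 = $40
Total weight: 10 lbs
Average: $40 / 10 = $4/lb

$4/lb


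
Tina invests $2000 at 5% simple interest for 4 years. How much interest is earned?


Use the formula I = P x R x T / 100
P x R x T = 2000 x 5 x 4 = 40000
I = 40000 / 100 = $400

$400


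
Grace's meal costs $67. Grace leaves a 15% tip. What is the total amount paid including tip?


Calculate the tip:
15% of $67 = $10.05
Add tip to meal cost:
$67 + $10.05 = $77.05

$77.05


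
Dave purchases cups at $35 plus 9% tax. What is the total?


Calculate the tax:
9% of $35 = $3.15
Add tax to price:
$35 + $3.15 = $38.15

$38.15


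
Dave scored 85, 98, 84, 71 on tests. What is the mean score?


Add the scores:
85 + 98 + 84 + 71 = 338
Divide by the number of tests:
338 / 4 = 84.5

84.5


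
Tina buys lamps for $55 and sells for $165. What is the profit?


Selling price = $165
Cost price = $55
Profit = selling price - cost price:
Profit = $165 - $55 = $110

$110


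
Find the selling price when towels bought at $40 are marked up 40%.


Calculate the markup amount:
40% of $40 = $16
Add to cost:
$40 + $16 = $56

$56


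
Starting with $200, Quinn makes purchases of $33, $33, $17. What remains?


Add up expenses:
$33 + $33 + $17 = $83
Subtract from budget:
$200 - $83 = $117

$117


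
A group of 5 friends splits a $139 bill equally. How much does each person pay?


Total bill: $139
Number of people: 5
Each pays: $139 / 5 = $27.80

$27.80


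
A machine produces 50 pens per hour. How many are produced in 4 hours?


Production rate: 50 pens per hour
Time: 4 hours
Total: 50 x 4 = 200 pens

200 pens


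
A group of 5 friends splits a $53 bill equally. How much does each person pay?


Total bill: $53
Number of people: 5
Each pays: $53 / 5 = $10.60

$10.60


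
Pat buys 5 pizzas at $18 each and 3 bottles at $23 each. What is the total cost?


Cost of pizzas:
5 x $18 = $90
Cost of bottles:
3 x $23 = $69
Add both:
$90 + $69 = $159

$159


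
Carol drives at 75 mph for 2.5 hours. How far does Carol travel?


Use the formula: distance = speed x time
Speed = 75 mph, Time = 2.5 hours
75 x 2.5 = 187.5 miles

187.5 miles


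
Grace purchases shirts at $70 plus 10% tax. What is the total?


Calculate the tax:
10% of $70 = $7
Add tax to price:
$70 + $7 = $77

$77


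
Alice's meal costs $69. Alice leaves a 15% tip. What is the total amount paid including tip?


Calculate the tip:
15% of $69 = $10.35
Add tip to meal cost:
$69 + $10.35 = $79.35

$79.35


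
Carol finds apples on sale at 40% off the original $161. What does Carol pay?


Calculate the discount amount:
40% of $161 = $64.40
Subtract from original:
$161 - $64.40 = $96.60

$96.60


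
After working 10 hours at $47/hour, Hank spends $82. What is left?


Calculate earnings:
10 x $47 = $470
Subtract spending:
$470 - $82 = $388

$388


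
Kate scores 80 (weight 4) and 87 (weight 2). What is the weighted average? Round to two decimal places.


Weighted sum:
4 x 80 + 2 x 87 = 494
Total weight:
4 + 2 = 6
Weighted average:
494 / 6 = 82.3333... ≈ 82.33

82.33


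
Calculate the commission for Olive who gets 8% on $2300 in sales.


Convert rate to decimal:
8% = 0.08
Multiply by sales:
$2300 x 0.08 = $184

$184


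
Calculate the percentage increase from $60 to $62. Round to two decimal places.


Find the absolute change:
|62 - 60| = 2
Divide by original and multiply by 100:
2 / 60 x 100 = 3.3333...% ≈ 3.33%

3.33%


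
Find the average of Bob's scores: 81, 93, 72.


Add the scores:
81 + 93 + 72 = 246
Divide by the number of tests:
246 / 3 = 82

82


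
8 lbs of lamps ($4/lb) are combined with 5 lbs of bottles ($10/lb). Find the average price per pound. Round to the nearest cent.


Cost of lamps:
8 x $4 = $32
Cost of bottles:
5 x $10 = $50
Total cost: $32 + $50 = $82
Total weight: 13 lbs
Average: $82 / 13 = $6.3076... ≈ $6.31/lb

$6.31/lb


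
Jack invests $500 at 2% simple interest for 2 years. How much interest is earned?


Use the formula I = P x R x T / 100
P x R x T = 500 x 2 x 2 = 2000
I = 2000 / 100 = $20

$20


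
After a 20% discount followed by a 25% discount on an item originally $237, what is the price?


First discount:
20% of $237 = $47.40
Price after first discount:
$237 - $47.40 = $189.60
Second discount:
25% of $189.60 = $47.40
Final price:
$189.60 - $47.40 = $142.20

$142.20


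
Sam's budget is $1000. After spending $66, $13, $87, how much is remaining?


Add up expenses:
$66 + $13 + $87 = $166
Subtract from budget:
$1000 - $166 = $834

$834


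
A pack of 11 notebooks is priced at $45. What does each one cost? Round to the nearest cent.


Total cost: $45
Number of items: 11
Unit price: $45 / 11 = $4.0909... ≈ $4.09

$4.09


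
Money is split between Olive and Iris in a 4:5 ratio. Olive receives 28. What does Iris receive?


Find the multiplier:
28 / 4 = 7
Apply to Iris's share:
5 x 7 = 35

35


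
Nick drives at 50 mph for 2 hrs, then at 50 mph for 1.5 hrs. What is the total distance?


Leg 1 distance:
50 x 2 = 100 miles
Leg 2 distance:
50 x 1.5 = 75 miles
Total distance:
100 + 75 = 175 miles

175 miles


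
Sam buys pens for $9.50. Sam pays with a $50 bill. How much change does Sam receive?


Start with the amount paid:
$50
Subtract the price:
$50 - $9.50 = $40.50

$40.50


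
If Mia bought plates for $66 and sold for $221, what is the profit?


Selling price = $221
Cost price = $66
Profit = selling price - cost price:
Profit = $221 - $66 = $155

$155


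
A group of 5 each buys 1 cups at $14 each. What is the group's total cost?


Cost per person:
1 x $14 = $14
Group total:
5 x $14 = $70

$70


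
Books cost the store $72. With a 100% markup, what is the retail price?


Calculate the markup amount:
100% of $72 = $72
Add to cost:
$72 + $72 = $144

$144


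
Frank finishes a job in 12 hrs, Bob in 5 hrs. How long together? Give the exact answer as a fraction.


Frank's rate: 1/12 of the job per hour
Bob's rate: 1/5 of the job per hour
Combined rate: 1/12 + 1/5 = 17/60 per hour
Time = 1 / (17/60) = 60/17 hours (≈ 3.53 hours)

60/17 hours


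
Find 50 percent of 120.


Convert percentage to decimal:
50% = 0.5
Multiply:
120 x 0.5 = 60

60


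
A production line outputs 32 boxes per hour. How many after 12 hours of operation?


Production rate: 32 boxes per hour
Time: 12 hours
Total: 32 x 12 = 384 boxes

384 boxes


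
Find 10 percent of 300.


Convert percentage to decimal:
10% = 0.1
Multiply:
300 x 0.1 = 30

30


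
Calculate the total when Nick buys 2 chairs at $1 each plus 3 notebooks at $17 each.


Cost of chairs:
2 x $1 = $2
Cost of notebooks:
3 x $17 = $51
Add both:
$2 + $51 = $53

$53


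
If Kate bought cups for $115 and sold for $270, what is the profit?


Selling price = $270
Cost price = $115
Profit = selling price - cost price:
Profit = $270 - $115 = $155

$155


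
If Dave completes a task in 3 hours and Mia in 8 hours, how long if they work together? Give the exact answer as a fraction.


Dave's rate: 1/3 of the job per hour
Mia's rate: 1/8 of the job per hour
Combined rate: 1/3 + 1/8 = 11/24 per hour
Time = 1 / (11/24) = 24/11 hours (≈ 2.18 hours)

24/11 hours


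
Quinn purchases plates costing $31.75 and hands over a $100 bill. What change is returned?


Start with the amount paid:
$100
Subtract the price:
$100 - $31.75 = $68.25

$68.25


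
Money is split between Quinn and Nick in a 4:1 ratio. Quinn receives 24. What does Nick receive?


Find the multiplier:
24 / 4 = 6
Apply to Nick's share:
1 x 6 = 6

6


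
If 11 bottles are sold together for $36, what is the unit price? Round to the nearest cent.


Total cost: $36
Number of items: 11
Unit price: $36 / 11 = $3.2727... ≈ $3.27

$3.27


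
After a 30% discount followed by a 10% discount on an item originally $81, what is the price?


First discount:
30% of $81 = $24.30
Price after first discount:
$81 - $24.30 = $56.70
Second discount:
10% of $56.70 = $5.67
Final price:
$56.70 - $5.67 = $51.03

$51.03


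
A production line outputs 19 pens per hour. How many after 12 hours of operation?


Production rate: 19 pens per hour
Time: 12 hours
Total: 19 x 12 = 228 pens

228 pens


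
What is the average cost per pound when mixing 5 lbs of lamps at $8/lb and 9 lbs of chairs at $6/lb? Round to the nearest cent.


Cost of lamps:
5 x $8 = $40
Cost of chairs:
9 x $6 = $54
Total cost: $40 + $54 = $94
Total weight: 14 lbs
Average: $94 / 14 = $6.7142... ≈ $6.71/lb

$6.71/lb


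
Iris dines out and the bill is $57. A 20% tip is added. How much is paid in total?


Calculate the tip:
20% of $57 = $11.40
Add tip to meal cost:
$57 + $11.40 = $68.40

$68.40


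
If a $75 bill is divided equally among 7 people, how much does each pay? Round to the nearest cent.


Total bill: $75
Number of people: 7
Each pays: $75 / 7 = $10.7142... ≈ $10.71

$10.71


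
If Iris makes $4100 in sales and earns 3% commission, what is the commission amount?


Convert rate to decimal:
3% = 0.03
Multiply by sales:
$4100 x 0.03 = $123

$123


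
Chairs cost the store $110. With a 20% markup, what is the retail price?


Calculate the markup amount:
20% of $110 = $22
Add to cost:
$110 + $22 = $132

$132


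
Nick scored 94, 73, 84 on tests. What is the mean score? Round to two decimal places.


Add the scores:
94 + 73 + 84 = 251
Divide by the number of tests:
251 / 3 = 83.6666... ≈ 83.67

83.67


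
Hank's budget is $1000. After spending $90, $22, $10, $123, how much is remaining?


Add up expenses:
$90 + $22 + $10 + $123 = $245
Subtract from budget:
$1000 - $245 = $755

$755


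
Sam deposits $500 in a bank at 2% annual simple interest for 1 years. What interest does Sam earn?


Use the formula I = P x R x T / 100
P x R x T = 500 x 2 x 1 = 1000
I = 1000 / 100 = $10

$10


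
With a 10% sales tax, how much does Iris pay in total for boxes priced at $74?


Calculate the tax:
10% of $74 = $7.40
Add tax to price:
$74 + $7.40 = $81.40

$81.40


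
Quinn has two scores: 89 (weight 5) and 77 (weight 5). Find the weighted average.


Weighted sum:
5 x 89 + 5 x 77 = 830
Total weight:
5 + 5 = 10
Weighted average:
830 / 10 = 83

83


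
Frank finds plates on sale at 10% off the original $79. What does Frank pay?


Calculate the discount amount:
10% of $79 = $7.90
Subtract from original:
$79 - $7.90 = $71.10

$71.10


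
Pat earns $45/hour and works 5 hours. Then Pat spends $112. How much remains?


Calculate earnings:
5 x $45 = $225
Subtract spending:
$225 - $112 = $113

$113


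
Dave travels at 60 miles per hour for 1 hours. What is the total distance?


Use the formula: distance = speed x time
Speed = 60 mph, Time = 1 hours
60 x 1 = 60 miles

60 miles


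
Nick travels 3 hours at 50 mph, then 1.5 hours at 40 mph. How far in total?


Leg 1 distance:
50 x 3 = 150 miles
Leg 2 distance:
40 x 1.5 = 60 miles
Total distance:
150 + 60 = 210 miles

210 miles


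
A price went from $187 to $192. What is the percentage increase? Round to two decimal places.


Find the absolute change:
|192 - 187| = 5
Divide by original and multiply by 100:
5 / 187 x 100 = 2.6737...% ≈ 2.67%

2.67%


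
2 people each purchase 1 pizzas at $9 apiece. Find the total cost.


Cost per person:
1 x $9 = $9
Group total:
2 x $9 = $18

$18


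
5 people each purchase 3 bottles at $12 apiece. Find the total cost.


Cost per person:
3 x $12 = $36
Group total:
5 x $36 = $180

$180


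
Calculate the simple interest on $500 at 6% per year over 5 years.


Use the formula I = P x R x T / 100
P x R x T = 500 x 6 x 5 = 15000
I = 15000 / 100 = $150

$150


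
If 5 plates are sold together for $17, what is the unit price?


Total cost: $17
Number of items: 5
Unit price: $17 / 5 = $3.40

$3.40


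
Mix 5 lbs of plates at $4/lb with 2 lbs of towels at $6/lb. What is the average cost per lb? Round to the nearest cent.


Cost of plates:
5 x $4 = $20
Cost of towels:
2 x $6 = $12
Total cost: $20 + $12 = $32
Total weight: 7 lbs
Average: $32 / 7 = $4.5714... ≈ $4.57/lb

$4.57/lb


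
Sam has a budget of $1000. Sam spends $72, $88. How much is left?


Add up expenses:
$72 + $88 = $160
Subtract from budget:
$1000 - $160 = $840

$840


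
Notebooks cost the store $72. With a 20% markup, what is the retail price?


Calculate the markup amount:
20% of $72 = $14.40
Add to cost:
$72 + $14.40 = $86.40

$86.40


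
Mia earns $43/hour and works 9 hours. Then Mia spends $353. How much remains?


Calculate earnings:
9 x $43 = $387
Subtract spending:
$387 - $353 = $34

$34


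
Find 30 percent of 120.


Convert percentage to decimal:
30% = 0.3
Multiply:
120 x 0.3 = 36

36


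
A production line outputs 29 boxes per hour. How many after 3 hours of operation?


Production rate: 29 boxes per hour
Time: 3 hours
Total: 29 x 3 = 87 boxes

87 boxes


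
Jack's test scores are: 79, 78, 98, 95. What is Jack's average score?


Add the scores:
79 + 78 + 98 + 95 = 350
Divide by the number of tests:
350 / 4 = 87.5

87.5


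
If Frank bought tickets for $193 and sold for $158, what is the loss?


Selling price = $158
Cost price = $193
Loss = cost price - selling price:
Loss = $193 - $158 = $35

$35


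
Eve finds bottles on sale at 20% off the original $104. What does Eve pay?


Calculate the discount amount:
20% of $104 = $20.80
Subtract from original:
$104 - $20.80 = $83.20

$83.20


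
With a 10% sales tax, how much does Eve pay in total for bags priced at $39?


Calculate the tax:
10% of $39 = $3.90
Add tax to price:
$39 + $3.90 = $42.90

$42.90


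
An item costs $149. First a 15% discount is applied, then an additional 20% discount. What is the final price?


First discount:
15% of $149 = $22.35
Price after first discount:
$149 - $22.35 = $126.65
Second discount:
20% of $126.65 = $25.33
Final price:
$126.65 - $25.33 = $101.32

$101.32


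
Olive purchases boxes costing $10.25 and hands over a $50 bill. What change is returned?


Start with the amount paid:
$50
Subtract the price:
$50 - $10.25 = $39.75

$39.75


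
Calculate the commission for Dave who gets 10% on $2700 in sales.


Convert rate to decimal:
10% = 0.1
Multiply by sales:
$2700 x 0.1 = $270

$270


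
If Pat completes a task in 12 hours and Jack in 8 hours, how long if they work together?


Pat's rate: 1/12 of the job per hour
Jack's rate: 1/8 of the job per hour
Combined rate: 1/12 + 1/8 = 5/24 per hour
Time = 1 / (5/24) = 24/5 = 4.8 hours

4.8 hours


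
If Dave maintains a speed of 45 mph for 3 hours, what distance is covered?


Use the formula: distance = speed x time
Speed = 45 mph, Time = 3 hours
45 x 3 = 135 miles

135 miles


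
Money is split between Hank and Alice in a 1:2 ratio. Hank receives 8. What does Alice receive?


Find the multiplier:
8 / 1 = 8
Apply to Alice's share:
2 x 8 = 16

16


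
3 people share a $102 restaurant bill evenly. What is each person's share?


Total bill: $102
Number of people: 3
Each pays: $102 / 3 = $34

$34


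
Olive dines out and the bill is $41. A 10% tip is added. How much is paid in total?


Calculate the tip:
10% of $41 = $4.10
Add tip to meal cost:
$41 + $4.10 = $45.10

$45.10


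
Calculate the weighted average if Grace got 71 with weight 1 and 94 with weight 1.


Weighted sum:
1 x 71 + 1 x 94 = 165
Total weight:
1 + 1 = 2
Weighted average:
165 / 2 = 82.5

82.5


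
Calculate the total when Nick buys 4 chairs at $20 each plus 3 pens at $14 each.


Cost of chairs:
4 x $20 = $80
Cost of pens:
3 x $14 = $42
Add both:
$80 + $42 = $122

$122


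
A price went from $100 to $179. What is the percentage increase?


Find the absolute change:
|179 - 100| = 79
Divide by original and multiply by 100:
79 / 100 x 100 = 79%

79%


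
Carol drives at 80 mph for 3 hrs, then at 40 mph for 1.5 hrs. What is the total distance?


Leg 1 distance:
80 x 3 = 240 miles
Leg 2 distance:
40 x 1.5 = 60 miles
Total distance:
240 + 60 = 300 miles

300 miles


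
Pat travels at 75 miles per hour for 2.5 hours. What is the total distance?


Use the formula: distance = speed x time
Speed = 75 mph, Time = 2.5 hours
75 x 2.5 = 187.5 miles

187.5 miles


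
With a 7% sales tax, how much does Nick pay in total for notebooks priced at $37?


Calculate the tax:
7% of $37 = $2.59
Add tax to price:
$37 + $2.59 = $39.59

$39.59


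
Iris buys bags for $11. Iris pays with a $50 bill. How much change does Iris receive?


Start with the amount paid:
$50
Subtract the price:
$50 - $11 = $39

$39


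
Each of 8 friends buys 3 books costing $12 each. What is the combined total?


Cost per person:
3 x $12 = $36
Group total:
8 x $36 = $288

$288


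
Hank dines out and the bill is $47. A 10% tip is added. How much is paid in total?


Calculate the tip:
10% of $47 = $4.70
Add tip to meal cost:
$47 + $4.70 = $51.70

$51.70


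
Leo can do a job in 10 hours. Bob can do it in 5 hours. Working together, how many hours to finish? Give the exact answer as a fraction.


Leo's rate: 1/10 of the job per hour
Bob's rate: 1/5 of the job per hour
Combined rate: 1/10 + 1/5 = 3/10 per hour
Time = 1 / (3/10) = 10/3 hours (≈ 3.33 hours)

10/3 hours


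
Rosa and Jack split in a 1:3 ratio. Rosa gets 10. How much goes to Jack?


Find the multiplier:
10 / 1 = 10
Apply to Jack's share:
3 x 10 = 30

30


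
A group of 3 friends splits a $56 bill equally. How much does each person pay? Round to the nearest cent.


Total bill: $56
Number of people: 3
Each pays: $56 / 3 = $18.6666... ≈ $18.67

$18.67


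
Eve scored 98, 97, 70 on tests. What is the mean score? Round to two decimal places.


Add the scores:
98 + 97 + 70 = 265
Divide by the number of tests:
265 / 3 = 88.3333... ≈ 88.33

88.33


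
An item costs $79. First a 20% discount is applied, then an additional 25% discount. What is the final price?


First discount:
20% of $79 = $15.80
Price after first discount:
$79 - $15.80 = $63.20
Second discount:
25% of $63.20 = $15.80
Final price:
$63.20 - $15.80 = $47.40

$47.40


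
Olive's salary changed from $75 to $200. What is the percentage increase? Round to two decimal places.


Find the absolute change:
|200 - 75| = 125
Divide by original and multiply by 100:
125 / 75 x 100 = 166.6666...% ≈ 166.67%

166.67%


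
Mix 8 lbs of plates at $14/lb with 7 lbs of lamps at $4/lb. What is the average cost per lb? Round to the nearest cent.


Cost of plates:
8 x $14 = $112
Cost of lamps:
7 x $4 = $28
Total cost: $112 + $28 = $140
Total weight: 15 lbs
Average: $140 / 15 = $9.3333... ≈ $9.33/lb

$9.33/lb


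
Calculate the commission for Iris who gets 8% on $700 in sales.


Convert rate to decimal:
8% = 0.08
Multiply by sales:
$700 x 0.08 = $56

$56
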